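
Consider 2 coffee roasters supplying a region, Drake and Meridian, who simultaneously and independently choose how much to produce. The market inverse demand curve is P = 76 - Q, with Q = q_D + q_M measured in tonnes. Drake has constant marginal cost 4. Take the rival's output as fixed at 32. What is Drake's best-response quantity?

20

With the rival's output fixed at 32, Drake's profit is π_D = (76 - 32 - q_D)q_D - (4q_D) = (44 - q_D)q_D - (4q_D).
∂π_D/∂q_D = 40 - 2q_D = 0, so q_D = 20.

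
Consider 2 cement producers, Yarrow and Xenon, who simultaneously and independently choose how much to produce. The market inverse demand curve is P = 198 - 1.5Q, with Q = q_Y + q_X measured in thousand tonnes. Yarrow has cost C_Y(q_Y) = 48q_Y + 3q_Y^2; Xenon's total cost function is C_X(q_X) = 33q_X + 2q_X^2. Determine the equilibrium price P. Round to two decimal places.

147.07

Yarrow's profit: π_Y = (198 - 1.5Q)q_Y - (48q_Y + 3q_Y²). Setting ∂π_Y/∂q_Y = 0: 150 - 9q_Y - (3/2)(q_X) = 0.
Xenon's profit: π_X = (198 - 1.5Q)q_X - (33q_X + 2q_X²). Setting ∂π_X/∂q_X = 0: 165 - 7q_X - (3/2)(q_Y) = 0.
Rearranging gives the reaction functions q_Y = (150 - (3/2)q_X)/9 and q_X = (165 - (3/2)q_Y)/7.
Substituting one into the other gives q_Y = 1070/81 and q_X = 560/27.
Total output Q = 33.9506, so price P = 198 - (3/2)·33.9506 = 147.0741.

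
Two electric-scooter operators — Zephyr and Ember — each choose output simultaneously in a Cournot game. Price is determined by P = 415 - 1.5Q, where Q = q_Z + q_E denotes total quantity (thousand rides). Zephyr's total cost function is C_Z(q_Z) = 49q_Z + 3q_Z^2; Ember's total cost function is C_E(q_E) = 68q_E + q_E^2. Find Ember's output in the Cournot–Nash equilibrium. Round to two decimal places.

60.21

Zephyr's profit: π_Z = (415 - 1.5Q)q_Z - (49q_Z + 3q_Z²). Setting ∂π_Z/∂q_Z = 0: 366 - 9q_Z - (3/2)(q_E) = 0.
Ember's profit: π_E = (415 - 1.5Q)q_E - (68q_E + q_E²). Setting ∂π_E/∂q_E = 0: 347 - 5q_E - (3/2)(q_Z) = 0.
Rearranging gives the reaction functions q_Z = (366 - (3/2)q_E)/9 and q_E = (347 - (3/2)q_Z)/5.
Substituting one into the other gives q_Z = 582/19 and q_E = 1144/19.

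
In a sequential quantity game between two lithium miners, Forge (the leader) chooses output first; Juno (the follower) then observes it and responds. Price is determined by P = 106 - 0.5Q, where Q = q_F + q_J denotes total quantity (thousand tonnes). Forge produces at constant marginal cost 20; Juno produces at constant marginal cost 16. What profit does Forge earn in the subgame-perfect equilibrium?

1681

The follower Juno best-responds to any q_F: π_J = (106 - 0.5Q)q_J - 16q_J.
∂π_J/∂q_J = 90 - (1/2)q_F - q_J = 0 gives the reaction function q_J = (90 - (1/2)q_F).
Forge substitutes q_J(q_F) into its own profit: π_F = q_F(106 - (1/2)q_F - (90 - (1/2)q_F)/2) - 20q_F = (61 - (1/4)q_F)q_F - 20q_F.
Leader FOC: 41 - (1/2)q_F = 0, so q_F = 82.
Then q_J = (90 - (1/2)·82) = 49.
Price P = 106 - (1/2)·131 = 81/2.
Forge's profit: (81/2 - 20)·82 = 1681.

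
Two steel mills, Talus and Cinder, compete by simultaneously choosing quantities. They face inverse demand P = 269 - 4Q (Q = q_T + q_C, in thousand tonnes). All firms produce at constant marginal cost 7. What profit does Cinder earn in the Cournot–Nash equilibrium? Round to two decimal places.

Each firm earns π_i = (269 - 4Q)q_i - 7q_i.
First-order condition (treating rivals' output as given): 262 - 8q_i - 4q_j = 0.
By symmetry each firm produces the same amount; substituting q_j = q_i yields q_i = 262/12 = 131/6.
Price P = 269 - 4·(131/3) = 283/3.
Cinder's profit: (283/3 - 7)·(131/6) = 1906.7778.

1906.78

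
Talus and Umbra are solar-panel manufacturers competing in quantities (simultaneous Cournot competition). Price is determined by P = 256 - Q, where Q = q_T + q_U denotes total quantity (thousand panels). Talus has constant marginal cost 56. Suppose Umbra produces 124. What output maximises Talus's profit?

38

With the rival's output fixed at 124, Talus's profit is π_T = (256 - 124 - q_T)q_T - (56q_T) = (132 - q_T)q_T - (56q_T).
∂π_T/∂q_T = 76 - 2q_T = 0, so q_T = 38.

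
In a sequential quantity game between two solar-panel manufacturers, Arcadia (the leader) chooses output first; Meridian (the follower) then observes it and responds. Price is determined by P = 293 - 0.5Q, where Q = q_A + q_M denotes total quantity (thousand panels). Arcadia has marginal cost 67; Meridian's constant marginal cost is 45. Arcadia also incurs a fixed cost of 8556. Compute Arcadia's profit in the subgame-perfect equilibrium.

Solve by backward induction. Given q_A, the follower Meridian maximises π_M = (293 - (1/2)q_A - (1/2)q_M)q_M - 45q_M.
Setting the follower's marginal profit to zero, 248 - (1/2)q_A - q_M = 0, i.e. q_M = (248 - (1/2)q_A).
Arcadia substitutes q_M(q_A) into its own profit: π_A = q_A(293 - (1/2)q_A - (248 - (1/2)q_A)/2) - 67q_A = (169 - (1/4)q_A)q_A - 67q_A.
Maximising: ∂π_A/∂q_A = 102 - (1/2)q_A = 0, giving q_A = 204.
Then q_M = (248 - (1/2)·204) = 146.
Price P = 293 - (1/2)·350 = 118.
Arcadia's profit: (118 - 67)·204 - 8556 = 1848.

1848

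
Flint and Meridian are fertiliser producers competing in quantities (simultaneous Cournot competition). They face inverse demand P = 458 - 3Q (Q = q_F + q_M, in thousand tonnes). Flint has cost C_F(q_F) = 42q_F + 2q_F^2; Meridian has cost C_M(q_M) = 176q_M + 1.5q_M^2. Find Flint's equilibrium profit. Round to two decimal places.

Flint's profit: π_F = (458 - 3Q)q_F - (42q_F + 2q_F²). Setting ∂π_F/∂q_F = 0: 416 - 10q_F - 3(q_M) = 0.
Meridian's first-order condition: 282 - 9q_M - 3(q_F) = 0.
So q_F = (416 - 3q_M)/10 and q_M = (282 - 3q_F)/9.
Solving the pair: q_F = 322/9, q_M = 524/27.
Price P = 458 - 3·(1490/27) = 292.4444.
Flint's profit: 292.4444·(322/9) - 42·(322/9) - 2(322/9)² = 6400.2469.

6400.25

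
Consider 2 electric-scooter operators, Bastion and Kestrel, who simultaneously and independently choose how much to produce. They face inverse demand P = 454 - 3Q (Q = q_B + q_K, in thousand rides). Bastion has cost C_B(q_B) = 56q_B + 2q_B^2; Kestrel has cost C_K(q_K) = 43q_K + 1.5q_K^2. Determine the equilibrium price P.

259

Bastion's profit: π_B = (454 - 3Q)q_B - (56q_B + 2q_B²). Setting ∂π_B/∂q_B = 0: 398 - 10q_B - 3(q_K) = 0.
Kestrel's first-order condition: 411 - 9q_K - 3(q_B) = 0.
Rearranging gives the reaction functions q_B = (398 - 3q_K)/10 and q_K = (411 - 3q_B)/9.
Solving the pair: q_B = 29, q_K = 36.
Total output Q = 65, so price P = 454 - 3·65 = 259.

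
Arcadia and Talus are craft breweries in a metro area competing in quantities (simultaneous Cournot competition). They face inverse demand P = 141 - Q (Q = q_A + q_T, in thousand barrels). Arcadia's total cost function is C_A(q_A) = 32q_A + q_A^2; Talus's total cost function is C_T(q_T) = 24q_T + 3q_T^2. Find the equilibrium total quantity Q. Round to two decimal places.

35.94

Arcadia's profit: π_A = (141 - Q)q_A - (32q_A + q_A²). Setting ∂π_A/∂q_A = 0: 109 - 4q_A - (q_T) = 0.
Talus's profit: π_T = (141 - Q)q_T - (24q_T + 3q_T²). Setting ∂π_T/∂q_T = 0: 117 - 8q_T - (q_A) = 0.
Best responses: q_A = (109 - q_T)/4, q_T = (117 - q_A)/8.
Solving the pair: q_A = 755/31, q_T = 359/31.
Total output Q = 755/31 + 359/31 = 1114/31.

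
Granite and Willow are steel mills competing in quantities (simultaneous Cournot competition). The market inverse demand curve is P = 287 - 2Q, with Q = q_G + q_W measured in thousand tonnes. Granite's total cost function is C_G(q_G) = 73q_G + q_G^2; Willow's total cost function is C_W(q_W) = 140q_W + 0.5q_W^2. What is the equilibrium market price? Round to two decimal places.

192.38

Granite's profit: π_G = (287 - 2Q)q_G - (73q_G + q_G²). Setting ∂π_G/∂q_G = 0: 214 - 6q_G - 2(q_W) = 0.
Willow's first-order condition: 147 - 5q_W - 2(q_G) = 0.
Rearranging gives the reaction functions q_G = (214 - 2q_W)/6 and q_W = (147 - 2q_G)/5.
Solving the pair: q_G = 388/13, q_W = 227/13.
Total output Q = 615/13, so price P = 287 - 2·(615/13) = 192.3846.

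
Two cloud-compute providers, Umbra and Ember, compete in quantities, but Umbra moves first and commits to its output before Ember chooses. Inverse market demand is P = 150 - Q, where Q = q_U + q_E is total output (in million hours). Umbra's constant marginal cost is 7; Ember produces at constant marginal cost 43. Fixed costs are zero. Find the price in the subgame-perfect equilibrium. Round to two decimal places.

The follower Ember best-responds to any q_U: π_E = (150 - Q)q_E - 43q_E.
∂π_E/∂q_E = 107 - q_U - 2q_E = 0 gives the reaction function q_E = (107 - q_U)/2.
The leader anticipates this reaction. Substituting into P = 150 - Q gives P = 193/2 - (1/2)q_U, so π_U = (193/2 - (1/2)q_U)q_U - 7q_U.
The leader's first-order condition 179/2 - q_U = 0 yields q_U = 179/2.
Then q_E = (107 - 179/2)/2 = 35/4.
Total output Q = 393/4, so price P = 150 - 393/4 = 207/4.

51.75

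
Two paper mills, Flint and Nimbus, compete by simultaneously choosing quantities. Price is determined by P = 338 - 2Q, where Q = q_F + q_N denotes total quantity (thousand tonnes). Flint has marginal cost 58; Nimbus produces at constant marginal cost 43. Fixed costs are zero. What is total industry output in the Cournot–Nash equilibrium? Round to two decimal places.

Flint's profit: π_F = (338 - 2Q)q_F - (58q_F). Setting ∂π_F/∂q_F = 0: 280 - 4q_F - 2(q_N) = 0.
Nimbus's profit: π_N = (338 - 2Q)q_N - (43q_N). Setting ∂π_N/∂q_N = 0: 295 - 4q_N - 2(q_F) = 0.
So q_F = (280 - 2q_N)/4 and q_N = (295 - 2q_F)/4.
Substituting one into the other gives q_F = 265/6 and q_N = 155/3.
Total output Q = 265/6 + 155/3 = 575/6.

95.83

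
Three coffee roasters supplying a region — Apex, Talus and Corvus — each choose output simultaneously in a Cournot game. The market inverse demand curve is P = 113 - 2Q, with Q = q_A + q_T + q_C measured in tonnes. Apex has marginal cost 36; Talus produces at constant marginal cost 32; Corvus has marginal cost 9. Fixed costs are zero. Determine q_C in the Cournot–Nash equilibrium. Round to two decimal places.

Apex's profit: π_A = (113 - 2Q)q_A - (36q_A). Setting ∂π_A/∂q_A = 0: 77 - 4q_A - 2(q_T + q_C) = 0.
Talus's first-order condition: 81 - 4q_T - 2(q_A + q_C) = 0.
Corvus's first-order condition: 104 - 4q_C - 2(q_A + q_T) = 0.
Adding the 3 conditions: 262 − 4Q − 4Q = 0, i.e. Q = 131/4.
Back-substituting: q_A = (77 − 131/2)/2 = 23/4, q_T = (81 − 131/2)/2 = 31/4, q_C = (104 − 131/2)/2 = 77/4.

19.25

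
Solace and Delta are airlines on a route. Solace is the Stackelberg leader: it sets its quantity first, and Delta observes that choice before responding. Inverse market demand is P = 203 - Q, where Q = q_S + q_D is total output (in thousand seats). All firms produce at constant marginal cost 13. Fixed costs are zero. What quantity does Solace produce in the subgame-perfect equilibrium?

95

Solve by backward induction. Given q_S, the follower Delta maximises π_D = (203 - q_S - q_D)q_D - 13q_D.
Follower FOC: 190 - q_S - 2q_D = 0, so q_D(q_S) = (190 - q_S)/2.
The leader anticipates this reaction. Substituting into P = 203 - Q gives P = 108 - (1/2)q_S, so π_S = (108 - (1/2)q_S)q_S - 13q_S.
Maximising: ∂π_S/∂q_S = 95 - q_S = 0, giving q_S = 95.
Then q_D = (190 - 95)/2 = 95/2.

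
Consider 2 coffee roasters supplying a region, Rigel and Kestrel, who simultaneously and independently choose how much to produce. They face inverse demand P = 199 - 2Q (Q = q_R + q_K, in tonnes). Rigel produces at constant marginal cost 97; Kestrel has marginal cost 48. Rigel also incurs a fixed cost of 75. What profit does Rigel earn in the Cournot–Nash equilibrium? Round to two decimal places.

81.06

Rigel's profit: π_R = (199 - 2Q)q_R - (97q_R). Setting ∂π_R/∂q_R = 0: 102 - 4q_R - 2(q_K) = 0.
Kestrel's first-order condition: 151 - 4q_K - 2(q_R) = 0.
Rearranging gives the reaction functions q_R = (102 - 2q_K)/4 and q_K = (151 - 2q_R)/4.
Substituting one into the other gives q_R = 53/6 and q_K = 100/3.
Price P = 199 - 2·(253/6) = 344/3.
Rigel's profit: (344/3 - 97)·(53/6) - 75 = 1459/18.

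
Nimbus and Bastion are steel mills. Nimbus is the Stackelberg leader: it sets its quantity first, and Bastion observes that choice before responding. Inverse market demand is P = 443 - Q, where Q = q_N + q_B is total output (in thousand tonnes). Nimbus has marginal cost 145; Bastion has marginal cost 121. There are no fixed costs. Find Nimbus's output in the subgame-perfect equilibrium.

137

Solve by backward induction. Given q_N, the follower Bastion maximises π_B = (443 - q_N - q_B)q_B - 121q_B.
∂π_B/∂q_B = 322 - q_N - 2q_B = 0 gives the reaction function q_B = (322 - q_N)/2.
Nimbus substitutes q_B(q_N) into its own profit: π_N = q_N(443 - q_N - (322 - q_N)/2) - 145q_N = (282 - (1/2)q_N)q_N - 145q_N.
Maximising: ∂π_N/∂q_N = 137 - q_N = 0, giving q_N = 137.
Then q_B = (322 - 137)/2 = 185/2.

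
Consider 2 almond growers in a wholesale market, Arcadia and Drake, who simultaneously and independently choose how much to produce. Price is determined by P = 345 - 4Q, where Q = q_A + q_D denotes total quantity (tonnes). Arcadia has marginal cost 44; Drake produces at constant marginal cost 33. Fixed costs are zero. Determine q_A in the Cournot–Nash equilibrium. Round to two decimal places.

Arcadia's profit: π_A = (345 - 4Q)q_A - (44q_A). Setting ∂π_A/∂q_A = 0: 301 - 8q_A - 4(q_D) = 0.
Drake's profit: π_D = (345 - 4Q)q_D - (33q_D). Setting ∂π_D/∂q_D = 0: 312 - 8q_D - 4(q_A) = 0.
Rearranging gives the reaction functions q_A = (301 - 4q_D)/8 and q_D = (312 - 4q_A)/8.
Solving the pair: q_A = 145/6, q_D = 323/12.

24.17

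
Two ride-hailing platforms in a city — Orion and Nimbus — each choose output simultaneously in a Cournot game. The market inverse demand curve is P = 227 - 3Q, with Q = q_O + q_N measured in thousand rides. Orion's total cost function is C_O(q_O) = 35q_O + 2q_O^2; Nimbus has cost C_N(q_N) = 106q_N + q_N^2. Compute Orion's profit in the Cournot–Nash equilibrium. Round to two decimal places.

Orion's profit: π_O = (227 - 3Q)q_O - (35q_O + 2q_O²). Setting ∂π_O/∂q_O = 0: 192 - 10q_O - 3(q_N) = 0.
Nimbus's profit: π_N = (227 - 3Q)q_N - (106q_N + q_N²). Setting ∂π_N/∂q_N = 0: 121 - 8q_N - 3(q_O) = 0.
Best responses: q_O = (192 - 3q_N)/10, q_N = (121 - 3q_O)/8.
Substituting one into the other gives q_O = 1173/71 and q_N = 634/71.
Price P = 227 - 3·(1807/71) = 150.6479.
Orion's profit: 150.6479·(1173/71) - 35·(1173/71) - 2(1173/71)² = 1364.7381.

1364.74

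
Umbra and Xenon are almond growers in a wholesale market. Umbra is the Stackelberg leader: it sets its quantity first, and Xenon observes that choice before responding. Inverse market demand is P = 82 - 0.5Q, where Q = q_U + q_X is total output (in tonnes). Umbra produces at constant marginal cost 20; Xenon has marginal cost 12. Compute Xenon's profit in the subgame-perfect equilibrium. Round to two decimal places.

924.50

The follower Xenon best-responds to any q_U: π_X = (82 - 0.5Q)q_X - 12q_X.
∂π_X/∂q_X = 70 - (1/2)q_U - q_X = 0 gives the reaction function q_X = (70 - (1/2)q_U).
Umbra substitutes q_X(q_U) into its own profit: π_U = q_U(82 - (1/2)q_U - (70 - (1/2)q_U)/2) - 20q_U = (47 - (1/4)q_U)q_U - 20q_U.
Leader FOC: 27 - (1/2)q_U = 0, so q_U = 54.
Then q_X = (70 - (1/2)·54) = 43.
Price P = 82 - (1/2)·97 = 67/2.
Xenon's profit: (67/2 - 12)·43 = 1849/2.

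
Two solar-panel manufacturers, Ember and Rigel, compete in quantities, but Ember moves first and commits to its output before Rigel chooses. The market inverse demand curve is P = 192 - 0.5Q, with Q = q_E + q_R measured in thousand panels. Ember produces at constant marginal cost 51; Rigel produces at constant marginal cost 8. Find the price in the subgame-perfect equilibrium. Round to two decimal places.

75.50

Solve by backward induction. Given q_E, the follower Rigel maximises π_R = (192 - (1/2)q_E - (1/2)q_R)q_R - 8q_R.
Follower FOC: 184 - (1/2)q_E - q_R = 0, so q_R(q_E) = (184 - (1/2)q_E).
Ember substitutes q_R(q_E) into its own profit: π_E = q_E(192 - (1/2)q_E - (184 - (1/2)q_E)/2) - 51q_E = (100 - (1/4)q_E)q_E - 51q_E.
The leader's first-order condition 49 - (1/2)q_E = 0 yields q_E = 98.
Then q_R = (184 - (1/2)·98) = 135.
Total output Q = 233, so price P = 192 - (1/2)·233 = 151/2.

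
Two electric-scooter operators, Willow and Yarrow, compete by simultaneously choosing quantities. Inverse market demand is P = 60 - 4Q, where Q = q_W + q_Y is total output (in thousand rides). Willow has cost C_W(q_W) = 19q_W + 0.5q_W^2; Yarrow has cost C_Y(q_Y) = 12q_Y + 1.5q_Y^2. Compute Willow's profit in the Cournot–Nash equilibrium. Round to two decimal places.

Willow's profit: π_W = (60 - 4Q)q_W - (19q_W + (1/2)q_W²). Setting ∂π_W/∂q_W = 0: 41 - 9q_W - 4(q_Y) = 0.
Yarrow's profit: π_Y = (60 - 4Q)q_Y - (12q_Y + (3/2)q_Y²). Setting ∂π_Y/∂q_Y = 0: 48 - 11q_Y - 4(q_W) = 0.
So q_W = (41 - 4q_Y)/9 and q_Y = (48 - 4q_W)/11.
Solving the pair: q_W = 259/83, q_Y = 268/83.
Price P = 60 - 4·(527/83) = 34.6024.
Willow's profit: 34.6024·(259/83) - 19·(259/83) - (1/2)(259/83)² = 43.8183.

43.82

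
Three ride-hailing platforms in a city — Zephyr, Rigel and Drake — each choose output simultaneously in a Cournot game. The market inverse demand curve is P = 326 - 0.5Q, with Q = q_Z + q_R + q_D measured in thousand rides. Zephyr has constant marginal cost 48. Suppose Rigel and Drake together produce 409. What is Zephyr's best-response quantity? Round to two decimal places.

73.50

With rivals' combined output fixed at 409, Zephyr's profit is π_Z = (326 - (1/2)·409 - (1/2)q_Z)q_Z - (48q_Z) = (243/2 - (1/2)q_Z)q_Z - (48q_Z).
∂π_Z/∂q_Z = 147/2 - q_Z = 0, so q_Z = 147/2.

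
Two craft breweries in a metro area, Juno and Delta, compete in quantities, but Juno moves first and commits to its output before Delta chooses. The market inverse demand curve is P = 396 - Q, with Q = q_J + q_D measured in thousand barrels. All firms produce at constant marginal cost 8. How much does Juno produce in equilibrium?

Solve by backward induction. Given q_J, the follower Delta maximises π_D = (396 - q_J - q_D)q_D - 8q_D.
∂π_D/∂q_D = 388 - q_J - 2q_D = 0 gives the reaction function q_D = (388 - q_J)/2.
Juno substitutes q_D(q_J) into its own profit: π_J = q_J(396 - q_J - (388 - q_J)/2) - 8q_J = (202 - (1/2)q_J)q_J - 8q_J.
The leader's first-order condition 194 - q_J = 0 yields q_J = 194.
Then q_D = (388 - 194)/2 = 97.

194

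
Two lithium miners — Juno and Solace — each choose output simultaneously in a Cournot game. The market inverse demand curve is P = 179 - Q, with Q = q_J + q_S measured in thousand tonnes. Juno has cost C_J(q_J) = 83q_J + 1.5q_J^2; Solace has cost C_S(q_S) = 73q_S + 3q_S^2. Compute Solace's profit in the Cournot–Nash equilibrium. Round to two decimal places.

Juno's profit: π_J = (179 - Q)q_J - (83q_J + (3/2)q_J²). Setting ∂π_J/∂q_J = 0: 96 - 5q_J - (q_S) = 0.
Solace's first-order condition: 106 - 8q_S - (q_J) = 0.
Best responses: q_J = (96 - q_S)/5, q_S = (106 - q_J)/8.
Solving the pair: q_J = 662/39, q_S = 434/39.
Price P = 179 - 1096/39 = 150.8974.
Solace's profit: 150.8974·(434/39) - 73·(434/39) - 3(434/39)² = 495.3478.

495.35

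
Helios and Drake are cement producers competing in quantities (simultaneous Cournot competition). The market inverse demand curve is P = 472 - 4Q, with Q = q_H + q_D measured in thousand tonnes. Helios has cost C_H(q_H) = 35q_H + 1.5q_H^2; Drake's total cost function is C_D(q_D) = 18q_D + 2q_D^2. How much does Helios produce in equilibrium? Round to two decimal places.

29.55

Helios's profit: π_H = (472 - 4Q)q_H - (35q_H + (3/2)q_H²). Setting ∂π_H/∂q_H = 0: 437 - 11q_H - 4(q_D) = 0.
Drake's first-order condition: 454 - 12q_D - 4(q_H) = 0.
Best responses: q_H = (437 - 4q_D)/11, q_D = (454 - 4q_H)/12.
Substituting one into the other gives q_H = 857/29 and q_D = 1623/58.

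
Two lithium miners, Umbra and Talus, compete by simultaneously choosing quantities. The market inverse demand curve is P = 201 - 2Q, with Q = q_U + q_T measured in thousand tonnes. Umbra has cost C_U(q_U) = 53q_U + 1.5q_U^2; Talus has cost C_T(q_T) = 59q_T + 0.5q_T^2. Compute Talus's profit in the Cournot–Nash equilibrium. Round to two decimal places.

1267.44

Umbra's profit: π_U = (201 - 2Q)q_U - (53q_U + (3/2)q_U²). Setting ∂π_U/∂q_U = 0: 148 - 7q_U - 2(q_T) = 0.
Talus's first-order condition: 142 - 5q_T - 2(q_U) = 0.
Rearranging gives the reaction functions q_U = (148 - 2q_T)/7 and q_T = (142 - 2q_U)/5.
Solving the pair: q_U = 456/31, q_T = 698/31.
Price P = 201 - 2·(1154/31) = 126.5484.
Talus's profit: 126.5484·(698/31) - 59·(698/31) - (1/2)(698/31)² = 1267.4402.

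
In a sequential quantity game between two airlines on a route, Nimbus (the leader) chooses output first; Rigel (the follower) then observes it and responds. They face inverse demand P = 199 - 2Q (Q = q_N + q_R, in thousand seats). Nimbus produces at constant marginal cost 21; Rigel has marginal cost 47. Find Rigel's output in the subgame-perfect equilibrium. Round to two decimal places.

The follower Rigel best-responds to any q_N: π_R = (199 - 2Q)q_R - 47q_R.
Setting the follower's marginal profit to zero, 152 - 2q_N - 4q_R = 0, i.e. q_R = (152 - 2q_N)/4.
Nimbus substitutes q_R(q_N) into its own profit: π_N = q_N(199 - 2q_N - (152 - 2q_N)/2) - 21q_N = (123 - q_N)q_N - 21q_N.
Leader FOC: 102 - 2q_N = 0, so q_N = 51.
Then q_R = (152 - 2·51)/4 = 25/2.

12.50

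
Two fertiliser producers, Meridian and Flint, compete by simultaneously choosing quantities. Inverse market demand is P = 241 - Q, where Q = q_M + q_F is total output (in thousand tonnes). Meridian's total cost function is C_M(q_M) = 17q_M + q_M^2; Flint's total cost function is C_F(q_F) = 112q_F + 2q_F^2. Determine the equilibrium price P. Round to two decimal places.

Meridian's profit: π_M = (241 - Q)q_M - (17q_M + q_M²). Setting ∂π_M/∂q_M = 0: 224 - 4q_M - (q_F) = 0.
Flint's first-order condition: 129 - 6q_F - (q_M) = 0.
Best responses: q_M = (224 - q_F)/4, q_F = (129 - q_M)/6.
Substituting one into the other gives q_M = 1215/23 and q_F = 292/23.
Total output Q = 1507/23, so price P = 241 - 1507/23 = 175.4783.

175.48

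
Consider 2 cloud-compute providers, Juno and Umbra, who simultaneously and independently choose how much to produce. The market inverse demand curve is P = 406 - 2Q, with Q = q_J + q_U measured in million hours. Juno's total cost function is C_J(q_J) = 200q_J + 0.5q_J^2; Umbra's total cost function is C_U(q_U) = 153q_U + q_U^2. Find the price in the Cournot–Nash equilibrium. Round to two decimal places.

Juno's profit: π_J = (406 - 2Q)q_J - (200q_J + (1/2)q_J²). Setting ∂π_J/∂q_J = 0: 206 - 5q_J - 2(q_U) = 0.
Umbra's profit: π_U = (406 - 2Q)q_U - (153q_U + q_U²). Setting ∂π_U/∂q_U = 0: 253 - 6q_U - 2(q_J) = 0.
Rearranging gives the reaction functions q_J = (206 - 2q_U)/5 and q_U = (253 - 2q_J)/6.
Substituting one into the other gives q_J = 365/13 and q_U = 853/26.
Total output Q = 1583/26, so price P = 406 - 2·(1583/26) = 284.2308.

284.23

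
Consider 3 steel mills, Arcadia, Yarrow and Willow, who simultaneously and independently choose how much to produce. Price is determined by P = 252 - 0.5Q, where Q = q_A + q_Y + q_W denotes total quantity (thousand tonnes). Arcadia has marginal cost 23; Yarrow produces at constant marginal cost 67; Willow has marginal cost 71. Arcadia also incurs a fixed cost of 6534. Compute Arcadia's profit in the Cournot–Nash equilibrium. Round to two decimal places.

6346.13

Arcadia's profit: π_A = (252 - 0.5Q)q_A - (23q_A). Setting ∂π_A/∂q_A = 0: 229 - q_A - (1/2)(q_Y + q_W) = 0.
Yarrow's first-order condition: 185 - q_Y - (1/2)(q_A + q_W) = 0.
Willow's profit: π_W = (252 - 0.5Q)q_W - (71q_W). Setting ∂π_W/∂q_W = 0: 181 - q_W - (1/2)(q_A + q_Y) = 0.
Adding the 3 conditions: 595 − Q − Q = 0, i.e. Q = 595/2.
Back-substituting: q_A = (229 − 595/4)/(1/2) = 321/2, q_Y = (185 − 595/4)/(1/2) = 145/2, q_W = (181 − 595/4)/(1/2) = 129/2.
Price P = 252 - (1/2)·(595/2) = 413/4.
Arcadia's profit: (413/4 - 23)·(321/2) - 6534 = 6346.1250.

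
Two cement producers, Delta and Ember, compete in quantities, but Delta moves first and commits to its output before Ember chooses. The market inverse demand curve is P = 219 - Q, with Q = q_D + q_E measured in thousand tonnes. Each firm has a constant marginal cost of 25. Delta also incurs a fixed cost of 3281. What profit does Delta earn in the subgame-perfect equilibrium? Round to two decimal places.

Solve by backward induction. Given q_D, the follower Ember maximises π_E = (219 - q_D - q_E)q_E - 25q_E.
Follower FOC: 194 - q_D - 2q_E = 0, so q_E(q_D) = (194 - q_D)/2.
Delta substitutes q_E(q_D) into its own profit: π_D = q_D(219 - q_D - (194 - q_D)/2) - 25q_D = (122 - (1/2)q_D)q_D - 25q_D.
The leader's first-order condition 97 - q_D = 0 yields q_D = 97.
Then q_E = (194 - 97)/2 = 97/2.
Price P = 219 - 291/2 = 147/2.
Delta's profit: (147/2 - 25)·97 - 3281 = 1423.5000.

1423.50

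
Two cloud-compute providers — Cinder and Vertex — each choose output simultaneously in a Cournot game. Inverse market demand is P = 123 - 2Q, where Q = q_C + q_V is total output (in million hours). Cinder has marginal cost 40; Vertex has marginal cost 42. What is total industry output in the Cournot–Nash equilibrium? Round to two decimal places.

27.33

Cinder's profit: π_C = (123 - 2Q)q_C - (40q_C). Setting ∂π_C/∂q_C = 0: 83 - 4q_C - 2(q_V) = 0.
Vertex's first-order condition: 81 - 4q_V - 2(q_C) = 0.
So q_C = (83 - 2q_V)/4 and q_V = (81 - 2q_C)/4.
Substituting one into the other gives q_C = 85/6 and q_V = 79/6.
Total output Q = 85/6 + 79/6 = 82/3.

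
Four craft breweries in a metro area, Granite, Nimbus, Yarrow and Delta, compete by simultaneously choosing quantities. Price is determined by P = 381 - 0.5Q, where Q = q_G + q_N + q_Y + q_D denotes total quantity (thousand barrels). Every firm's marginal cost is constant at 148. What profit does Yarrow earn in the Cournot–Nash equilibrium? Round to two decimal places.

Each firm earns π_i = (381 - 0.5Q)q_i - 148q_i.
First-order condition (treating rivals' output as given): 233 - q_i - (1/2)·Σ_{j≠i} q_j = 0.
With identical firms every q_j equals q_i, so Σ_{j≠i} q_j = 3q_i and 233 = (5/2)q_i, giving q_i = 466/5.
Price P = 381 - (1/2)·(1864/5) = 973/5.
Yarrow's profit: (973/5 - 148)·(466/5) = 4343.1200.

4343.12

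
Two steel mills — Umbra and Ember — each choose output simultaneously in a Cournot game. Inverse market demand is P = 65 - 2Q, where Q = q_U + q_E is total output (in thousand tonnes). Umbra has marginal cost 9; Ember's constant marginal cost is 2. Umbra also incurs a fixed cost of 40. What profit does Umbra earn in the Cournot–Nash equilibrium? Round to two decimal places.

93.39

Umbra's profit: π_U = (65 - 2Q)q_U - (9q_U). Setting ∂π_U/∂q_U = 0: 56 - 4q_U - 2(q_E) = 0.
Ember's profit: π_E = (65 - 2Q)q_E - (2q_E). Setting ∂π_E/∂q_E = 0: 63 - 4q_E - 2(q_U) = 0.
Rearranging gives the reaction functions q_U = (56 - 2q_E)/4 and q_E = (63 - 2q_U)/4.
Substituting one into the other gives q_U = 49/6 and q_E = 35/3.
Price P = 65 - 2·(119/6) = 76/3.
Umbra's profit: (76/3 - 9)·(49/6) - 40 = 1681/18.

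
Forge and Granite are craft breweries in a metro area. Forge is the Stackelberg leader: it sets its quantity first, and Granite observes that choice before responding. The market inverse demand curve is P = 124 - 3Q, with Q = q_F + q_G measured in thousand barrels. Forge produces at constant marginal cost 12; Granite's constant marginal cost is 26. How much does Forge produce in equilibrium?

21

Solve by backward induction. Given q_F, the follower Granite maximises π_G = (124 - 3q_F - 3q_G)q_G - 26q_G.
∂π_G/∂q_G = 98 - 3q_F - 6q_G = 0 gives the reaction function q_G = (98 - 3q_F)/6.
The leader anticipates this reaction. Substituting into P = 124 - 3Q gives P = 75 - (3/2)q_F, so π_F = (75 - (3/2)q_F)q_F - 12q_F.
The leader's first-order condition 63 - 3q_F = 0 yields q_F = 21.
Then q_G = (98 - 3·21)/6 = 35/6.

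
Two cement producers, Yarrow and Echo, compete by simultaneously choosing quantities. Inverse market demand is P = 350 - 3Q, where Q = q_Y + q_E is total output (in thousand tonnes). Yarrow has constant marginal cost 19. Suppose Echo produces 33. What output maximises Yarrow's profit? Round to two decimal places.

With the rival's output fixed at 33, Yarrow's profit is π_Y = (350 - 3·33 - 3q_Y)q_Y - (19q_Y) = (251 - 3q_Y)q_Y - (19q_Y).
∂π_Y/∂q_Y = 232 - 6q_Y = 0, so q_Y = 116/3.

38.67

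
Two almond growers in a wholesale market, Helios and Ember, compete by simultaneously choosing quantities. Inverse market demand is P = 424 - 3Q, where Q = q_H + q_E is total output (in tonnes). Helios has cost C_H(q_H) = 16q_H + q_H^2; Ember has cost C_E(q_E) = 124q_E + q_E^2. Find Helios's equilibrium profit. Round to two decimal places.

Helios's profit: π_H = (424 - 3Q)q_H - (16q_H + q_H²). Setting ∂π_H/∂q_H = 0: 408 - 8q_H - 3(q_E) = 0.
Ember's profit: π_E = (424 - 3Q)q_E - (124q_E + q_E²). Setting ∂π_E/∂q_E = 0: 300 - 8q_E - 3(q_H) = 0.
So q_H = (408 - 3q_E)/8 and q_E = (300 - 3q_H)/8.
Substituting one into the other gives q_H = 42.9818 and q_E = 1176/55.
Price P = 424 - 3·(708/11) = 230.9091.
Helios's profit: 230.9091·42.9818 - 16·42.9818 - 42.9818² = 7389.7468.

7389.75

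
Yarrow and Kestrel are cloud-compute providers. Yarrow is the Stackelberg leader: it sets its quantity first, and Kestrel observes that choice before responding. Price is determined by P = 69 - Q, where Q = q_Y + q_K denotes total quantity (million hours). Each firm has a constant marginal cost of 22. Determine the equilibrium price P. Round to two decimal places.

The follower Kestrel best-responds to any q_Y: π_K = (69 - Q)q_K - 22q_K.
∂π_K/∂q_K = 47 - q_Y - 2q_K = 0 gives the reaction function q_K = (47 - q_Y)/2.
The leader anticipates this reaction. Substituting into P = 69 - Q gives P = 91/2 - (1/2)q_Y, so π_Y = (91/2 - (1/2)q_Y)q_Y - 22q_Y.
The leader's first-order condition 47/2 - q_Y = 0 yields q_Y = 47/2.
Then q_K = (47 - 47/2)/2 = 47/4.
Total output Q = 141/4, so price P = 69 - 141/4 = 135/4.

33.75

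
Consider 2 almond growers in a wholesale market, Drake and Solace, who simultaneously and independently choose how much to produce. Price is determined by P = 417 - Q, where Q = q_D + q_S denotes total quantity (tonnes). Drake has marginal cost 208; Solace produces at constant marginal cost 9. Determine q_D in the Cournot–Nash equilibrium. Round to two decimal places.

Drake's profit: π_D = (417 - Q)q_D - (208q_D). Setting ∂π_D/∂q_D = 0: 209 - 2q_D - (q_S) = 0.
Solace's first-order condition: 408 - 2q_S - (q_D) = 0.
Best responses: q_D = (209 - q_S)/2, q_S = (408 - q_D)/2.
Substituting one into the other gives q_D = 10/3 and q_S = 607/3.

3.33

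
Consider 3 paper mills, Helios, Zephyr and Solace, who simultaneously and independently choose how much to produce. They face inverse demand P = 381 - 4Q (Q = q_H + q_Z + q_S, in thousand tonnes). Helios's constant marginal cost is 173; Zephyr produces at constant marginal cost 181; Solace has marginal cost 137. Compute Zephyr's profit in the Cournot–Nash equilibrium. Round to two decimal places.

342.25

Helios's profit: π_H = (381 - 4Q)q_H - (173q_H). Setting ∂π_H/∂q_H = 0: 208 - 8q_H - 4(q_Z + q_S) = 0.
Zephyr's first-order condition: 200 - 8q_Z - 4(q_H + q_S) = 0.
Solace's profit: π_S = (381 - 4Q)q_S - (137q_S). Setting ∂π_S/∂q_S = 0: 244 - 8q_S - 4(q_H + q_Z) = 0.
Adding the 3 conditions: 652 − 8Q − 8Q = 0, i.e. Q = 163/4.
Back-substituting: q_H = (208 − 163)/4 = 45/4, q_Z = (200 − 163)/4 = 37/4, q_S = (244 − 163)/4 = 81/4.
Price P = 381 - 4·(163/4) = 218.
Zephyr's profit: (218 - 181)·(37/4) = 1369/4.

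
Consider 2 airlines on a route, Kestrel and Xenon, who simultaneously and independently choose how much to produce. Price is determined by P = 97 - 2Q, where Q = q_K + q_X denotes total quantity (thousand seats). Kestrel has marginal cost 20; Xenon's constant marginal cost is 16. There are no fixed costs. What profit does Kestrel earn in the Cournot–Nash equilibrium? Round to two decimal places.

296.06

Kestrel's profit: π_K = (97 - 2Q)q_K - (20q_K). Setting ∂π_K/∂q_K = 0: 77 - 4q_K - 2(q_X) = 0.
Xenon's profit: π_X = (97 - 2Q)q_X - (16q_X). Setting ∂π_X/∂q_X = 0: 81 - 4q_X - 2(q_K) = 0.
So q_K = (77 - 2q_X)/4 and q_X = (81 - 2q_K)/4.
Solving the pair: q_K = 73/6, q_X = 85/6.
Price P = 97 - 2·(79/3) = 133/3.
Kestrel's profit: (133/3 - 20)·(73/6) = 296.0556.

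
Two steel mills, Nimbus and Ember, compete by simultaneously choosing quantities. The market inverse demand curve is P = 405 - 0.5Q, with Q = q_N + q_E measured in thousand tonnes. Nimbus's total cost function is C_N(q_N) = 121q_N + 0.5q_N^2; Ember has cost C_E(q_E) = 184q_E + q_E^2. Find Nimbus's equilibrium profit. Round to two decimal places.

Nimbus's profit: π_N = (405 - 0.5Q)q_N - (121q_N + (1/2)q_N²). Setting ∂π_N/∂q_N = 0: 284 - 2q_N - (1/2)(q_E) = 0.
Ember's first-order condition: 221 - 3q_E - (1/2)(q_N) = 0.
Rearranging gives the reaction functions q_N = (284 - (1/2)q_E)/2 and q_E = (221 - (1/2)q_N)/3.
Solving the pair: q_N = 128.9565, q_E = 1200/23.
Price P = 405 - (1/2)·181.1304 = 314.4348.
Nimbus's profit: 314.4348·128.9565 - 121·128.9565 - (1/2)·128.9565² = 16629.7845.

16629.78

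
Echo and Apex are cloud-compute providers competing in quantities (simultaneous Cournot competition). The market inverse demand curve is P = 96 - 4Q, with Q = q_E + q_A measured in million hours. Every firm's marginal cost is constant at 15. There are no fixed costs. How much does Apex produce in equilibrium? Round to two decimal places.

6.75

A representative firm's profit is π_i = q_i(96 - 4Q) - 15q_i.
Setting ∂π_i/∂q_i = 0 with rivals' quantities fixed: 81 - 8q_i - 4q_j = 0.
With identical firms every q_j equals q_i, so q_j = q_i and 81 = 12q_i, giving q_i = 27/4.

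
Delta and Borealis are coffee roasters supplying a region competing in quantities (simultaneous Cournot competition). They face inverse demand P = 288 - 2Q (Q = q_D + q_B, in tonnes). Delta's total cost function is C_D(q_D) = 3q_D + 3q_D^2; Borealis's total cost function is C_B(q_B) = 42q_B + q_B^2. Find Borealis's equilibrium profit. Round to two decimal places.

Delta's profit: π_D = (288 - 2Q)q_D - (3q_D + 3q_D²). Setting ∂π_D/∂q_D = 0: 285 - 10q_D - 2(q_B) = 0.
Borealis's first-order condition: 246 - 6q_B - 2(q_D) = 0.
Best responses: q_D = (285 - 2q_B)/10, q_B = (246 - 2q_D)/6.
Substituting one into the other gives q_D = 87/4 and q_B = 135/4.
Price P = 288 - 2·(111/2) = 177.
Borealis's profit: 177·(135/4) - 42·(135/4) - (135/4)² = 3417.1875.

3417.19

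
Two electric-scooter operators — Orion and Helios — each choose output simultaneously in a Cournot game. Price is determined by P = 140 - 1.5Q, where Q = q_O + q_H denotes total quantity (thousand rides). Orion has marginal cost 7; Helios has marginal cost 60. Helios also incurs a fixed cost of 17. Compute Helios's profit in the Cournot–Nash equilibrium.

Orion's profit: π_O = (140 - 1.5Q)q_O - (7q_O). Setting ∂π_O/∂q_O = 0: 133 - 3q_O - (3/2)(q_H) = 0.
Helios's profit: π_H = (140 - 1.5Q)q_H - (60q_H). Setting ∂π_H/∂q_H = 0: 80 - 3q_H - (3/2)(q_O) = 0.
Rearranging gives the reaction functions q_O = (133 - (3/2)q_H)/3 and q_H = (80 - (3/2)q_O)/3.
Solving the pair: q_O = 124/3, q_H = 6.
Price P = 140 - (3/2)·(142/3) = 69.
Helios's profit: (69 - 60)·6 - 17 = 37.

37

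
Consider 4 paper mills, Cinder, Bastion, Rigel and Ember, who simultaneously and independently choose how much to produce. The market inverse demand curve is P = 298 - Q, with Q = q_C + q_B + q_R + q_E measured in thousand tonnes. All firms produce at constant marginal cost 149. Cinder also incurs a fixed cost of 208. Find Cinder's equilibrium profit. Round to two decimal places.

680.04

Each firm earns π_i = (298 - Q)q_i - 149q_i.
Setting ∂π_i/∂q_i = 0 with rivals' quantities fixed: 149 - 2q_i - Σ_{j≠i} q_j = 0.
By symmetry each firm produces the same amount; substituting Σ_{j≠i} q_j = 3q_i yields q_i = 149/5.
Price P = 298 - 596/5 = 894/5.
Cinder's profit: (894/5 - 149)·(149/5) - 208 = 680.0400.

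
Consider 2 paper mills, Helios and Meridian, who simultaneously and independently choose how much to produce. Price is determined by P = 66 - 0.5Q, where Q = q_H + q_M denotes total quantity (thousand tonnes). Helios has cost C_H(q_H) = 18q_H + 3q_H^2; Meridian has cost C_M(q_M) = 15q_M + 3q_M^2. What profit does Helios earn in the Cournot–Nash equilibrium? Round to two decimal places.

Helios's profit: π_H = (66 - 0.5Q)q_H - (18q_H + 3q_H²). Setting ∂π_H/∂q_H = 0: 48 - 7q_H - (1/2)(q_M) = 0.
Meridian's profit: π_M = (66 - 0.5Q)q_M - (15q_M + 3q_M²). Setting ∂π_M/∂q_M = 0: 51 - 7q_M - (1/2)(q_H) = 0.
Rearranging gives the reaction functions q_H = (48 - (1/2)q_M)/7 and q_M = (51 - (1/2)q_H)/7.
Solving the pair: q_H = 414/65, q_M = 444/65.
Price P = 66 - (1/2)·(66/5) = 297/5.
Helios's profit: (297/5)·(414/65) - 18·(414/65) - 3(414/65)² = 141.9849.

141.98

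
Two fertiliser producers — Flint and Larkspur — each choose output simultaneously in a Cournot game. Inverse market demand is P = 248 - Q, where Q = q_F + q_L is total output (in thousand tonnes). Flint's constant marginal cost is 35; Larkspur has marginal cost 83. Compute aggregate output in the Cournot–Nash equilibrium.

Flint's profit: π_F = (248 - Q)q_F - (35q_F). Setting ∂π_F/∂q_F = 0: 213 - 2q_F - (q_L) = 0.
Larkspur's first-order condition: 165 - 2q_L - (q_F) = 0.
So q_F = (213 - q_L)/2 and q_L = (165 - q_F)/2.
Solving the pair: q_F = 87, q_L = 39.
Total output Q = 87 + 39 = 126.

126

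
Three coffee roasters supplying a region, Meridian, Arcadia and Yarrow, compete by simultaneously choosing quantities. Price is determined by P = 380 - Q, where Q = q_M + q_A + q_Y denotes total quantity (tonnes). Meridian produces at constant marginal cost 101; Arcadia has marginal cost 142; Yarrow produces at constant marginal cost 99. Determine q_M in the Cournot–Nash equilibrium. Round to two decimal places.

Meridian's profit: π_M = (380 - Q)q_M - (101q_M). Setting ∂π_M/∂q_M = 0: 279 - 2q_M - (q_A + q_Y) = 0.
Arcadia's profit: π_A = (380 - Q)q_A - (142q_A). Setting ∂π_A/∂q_A = 0: 238 - 2q_A - (q_M + q_Y) = 0.
Yarrow's first-order condition: 281 - 2q_Y - (q_M + q_A) = 0.
Summing all 3 equations gives 798 − 4Q = 0, hence Q = 399/2.
Back-substituting: q_M = (279 − 399/2) = 159/2, q_A = (238 − 399/2) = 77/2, q_Y = (281 − 399/2) = 163/2.

79.50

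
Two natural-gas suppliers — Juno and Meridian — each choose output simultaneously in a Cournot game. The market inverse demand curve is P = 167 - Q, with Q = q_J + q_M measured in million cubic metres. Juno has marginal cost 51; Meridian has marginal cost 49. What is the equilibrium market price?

89

Juno's profit: π_J = (167 - Q)q_J - (51q_J). Setting ∂π_J/∂q_J = 0: 116 - 2q_J - (q_M) = 0.
Meridian's first-order condition: 118 - 2q_M - (q_J) = 0.
So q_J = (116 - q_M)/2 and q_M = (118 - q_J)/2.
Substituting one into the other gives q_J = 38 and q_M = 40.
Total output Q = 78, so price P = 167 - 78 = 89.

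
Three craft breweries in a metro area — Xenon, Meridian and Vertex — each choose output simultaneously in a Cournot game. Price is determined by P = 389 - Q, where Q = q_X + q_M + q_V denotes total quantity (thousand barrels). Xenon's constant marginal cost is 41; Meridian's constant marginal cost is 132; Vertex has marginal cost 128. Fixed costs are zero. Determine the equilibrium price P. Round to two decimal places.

Xenon's profit: π_X = (389 - Q)q_X - (41q_X). Setting ∂π_X/∂q_X = 0: 348 - 2q_X - (q_M + q_V) = 0.
Meridian's first-order condition: 257 - 2q_M - (q_X + q_V) = 0.
Vertex's first-order condition: 261 - 2q_V - (q_X + q_M) = 0.
Summing all 3 equations gives 866 − 4Q = 0, hence Q = 433/2.
Back-substituting: q_X = (348 − 433/2) = 263/2, q_M = (257 − 433/2) = 81/2, q_V = (261 − 433/2) = 89/2.
Total output Q = 433/2, so price P = 389 - 433/2 = 345/2.

172.50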